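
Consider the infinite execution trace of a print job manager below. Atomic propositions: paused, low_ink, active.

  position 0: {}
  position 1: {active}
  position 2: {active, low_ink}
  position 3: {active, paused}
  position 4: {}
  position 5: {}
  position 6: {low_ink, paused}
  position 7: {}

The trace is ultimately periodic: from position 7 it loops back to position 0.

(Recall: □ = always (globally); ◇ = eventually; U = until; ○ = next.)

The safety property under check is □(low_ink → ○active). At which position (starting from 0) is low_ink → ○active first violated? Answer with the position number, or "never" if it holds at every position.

Check low_ink → ○active at each position in order: 0 ✓, 1 ✓, 2 ✓, 3 ✓, 4 ✓, 5 ✓.
At position 6 the labels are {low_ink, paused} and the next position 7 has {}, so low_ink → ○active is false there. This is the first violation.

6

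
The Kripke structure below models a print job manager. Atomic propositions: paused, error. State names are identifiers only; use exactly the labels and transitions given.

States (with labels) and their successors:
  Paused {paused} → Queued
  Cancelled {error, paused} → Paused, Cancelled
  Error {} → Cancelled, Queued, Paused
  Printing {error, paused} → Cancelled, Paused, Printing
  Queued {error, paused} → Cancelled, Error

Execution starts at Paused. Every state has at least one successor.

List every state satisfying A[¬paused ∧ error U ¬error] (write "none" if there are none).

States satisfying ¬paused ∧ error: ∅.
States satisfying ¬error: {Paused, Error}.
States satisfying A[¬paused ∧ error U ¬error]: {Paused, Error}.

{Paused, Error}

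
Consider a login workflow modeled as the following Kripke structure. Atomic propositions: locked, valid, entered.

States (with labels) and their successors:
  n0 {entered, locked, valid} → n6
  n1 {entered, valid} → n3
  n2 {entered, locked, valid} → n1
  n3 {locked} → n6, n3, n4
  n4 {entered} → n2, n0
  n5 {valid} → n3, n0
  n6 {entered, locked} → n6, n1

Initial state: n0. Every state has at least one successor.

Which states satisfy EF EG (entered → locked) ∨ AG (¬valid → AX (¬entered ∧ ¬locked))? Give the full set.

{n0, n1, n2, n3, n4, n5, n6}

States satisfying EG (entered → locked): {n0, n3, n5, n6}.
States satisfying EF EG (entered → locked): {n0, n1, n2, n3, n4, n5, n6}.
States satisfying ¬valid → AX (¬entered ∧ ¬locked): {n0, n1, n2, n5}.
States satisfying AG (¬valid → AX (¬entered ∧ ¬locked)): ∅.
States satisfying EF EG (entered → locked) ∨ AG (¬valid → AX (¬entered ∧ ¬locked)): {n0, n1, n2, n3, n4, n5, n6}.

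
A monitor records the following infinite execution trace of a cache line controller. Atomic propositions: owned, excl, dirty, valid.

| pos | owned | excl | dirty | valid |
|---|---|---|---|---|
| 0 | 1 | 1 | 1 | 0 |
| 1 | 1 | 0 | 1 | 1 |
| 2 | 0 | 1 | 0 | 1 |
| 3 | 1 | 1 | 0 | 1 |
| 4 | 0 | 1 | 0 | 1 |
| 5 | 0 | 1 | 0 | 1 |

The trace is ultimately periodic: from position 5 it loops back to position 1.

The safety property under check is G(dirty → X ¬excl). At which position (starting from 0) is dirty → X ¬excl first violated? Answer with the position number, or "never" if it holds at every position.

1

Check dirty → X ¬excl at each position in order: 0 ✓.
At position 1 the labels are {dirty, owned, valid} and the next position 2 has {excl, valid}, so dirty → X ¬excl is false there. This is the first violation.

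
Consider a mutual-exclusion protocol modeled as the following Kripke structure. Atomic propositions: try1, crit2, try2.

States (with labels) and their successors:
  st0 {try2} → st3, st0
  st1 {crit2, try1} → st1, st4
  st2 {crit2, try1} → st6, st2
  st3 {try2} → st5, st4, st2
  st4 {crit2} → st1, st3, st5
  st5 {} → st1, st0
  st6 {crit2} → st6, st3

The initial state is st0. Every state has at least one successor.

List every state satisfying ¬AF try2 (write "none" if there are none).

{st1, st2, st4, st5, st6}

States satisfying try2: {st0, st3}.
States satisfying AF try2: {st0, st3}.
States satisfying ¬AF try2: {st1, st2, st4, st5, st6}.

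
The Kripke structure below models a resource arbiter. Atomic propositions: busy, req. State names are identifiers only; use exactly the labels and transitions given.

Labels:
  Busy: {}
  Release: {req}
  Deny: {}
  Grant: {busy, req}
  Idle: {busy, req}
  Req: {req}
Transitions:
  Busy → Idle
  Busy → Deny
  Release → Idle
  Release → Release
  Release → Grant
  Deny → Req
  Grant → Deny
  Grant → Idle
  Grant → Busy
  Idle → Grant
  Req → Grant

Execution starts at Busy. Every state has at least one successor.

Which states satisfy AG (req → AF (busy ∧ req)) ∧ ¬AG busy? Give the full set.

States satisfying req → AF (busy ∧ req): {Busy, Deny, Grant, Idle, Req}.
States satisfying AG (req → AF (busy ∧ req)): {Busy, Deny, Grant, Idle, Req}.
States satisfying busy: {Grant, Idle}.
States satisfying AG busy: ∅.
States satisfying ¬AG busy: {Busy, Release, Deny, Grant, Idle, Req}.
States satisfying AG (req → AF (busy ∧ req)) ∧ ¬AG busy: {Busy, Deny, Grant, Idle, Req}.

{Busy, Deny, Grant, Idle, Req}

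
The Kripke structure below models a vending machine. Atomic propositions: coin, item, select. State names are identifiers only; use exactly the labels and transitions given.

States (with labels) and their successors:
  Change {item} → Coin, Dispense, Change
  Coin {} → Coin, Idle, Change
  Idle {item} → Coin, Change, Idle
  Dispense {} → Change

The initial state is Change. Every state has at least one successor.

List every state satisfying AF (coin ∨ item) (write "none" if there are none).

{Change, Idle, Dispense}

States satisfying coin ∨ item: {Change, Idle}.
States satisfying AF (coin ∨ item): {Change, Idle, Dispense}.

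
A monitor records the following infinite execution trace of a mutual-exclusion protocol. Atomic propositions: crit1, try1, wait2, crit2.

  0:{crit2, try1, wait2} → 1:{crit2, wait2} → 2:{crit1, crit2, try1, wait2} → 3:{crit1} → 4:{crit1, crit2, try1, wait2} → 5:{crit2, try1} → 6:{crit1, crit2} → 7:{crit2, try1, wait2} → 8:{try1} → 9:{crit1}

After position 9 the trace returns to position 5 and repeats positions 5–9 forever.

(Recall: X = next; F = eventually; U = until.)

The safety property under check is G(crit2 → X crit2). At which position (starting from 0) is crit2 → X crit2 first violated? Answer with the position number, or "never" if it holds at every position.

2

Check crit2 → X crit2 at each position in order: 0 ✓, 1 ✓.
At position 2 the labels are {crit1, crit2, try1, wait2} and the next position 3 has {crit1}, so crit2 → X crit2 is false there. This is the first violation.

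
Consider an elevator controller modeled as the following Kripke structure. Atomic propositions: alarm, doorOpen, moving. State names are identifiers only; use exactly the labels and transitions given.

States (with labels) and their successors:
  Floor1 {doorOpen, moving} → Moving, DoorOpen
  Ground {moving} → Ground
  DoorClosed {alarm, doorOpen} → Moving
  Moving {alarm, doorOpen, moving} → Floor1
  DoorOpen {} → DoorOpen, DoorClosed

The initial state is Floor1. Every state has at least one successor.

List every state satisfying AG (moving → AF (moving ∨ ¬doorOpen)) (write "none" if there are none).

States satisfying moving → AF (moving ∨ ¬doorOpen): {Floor1, Ground, DoorClosed, Moving, DoorOpen}.
States satisfying AG (moving → AF (moving ∨ ¬doorOpen)): {Floor1, Ground, DoorClosed, Moving, DoorOpen}.

{Floor1, Ground, DoorClosed, Moving, DoorOpen}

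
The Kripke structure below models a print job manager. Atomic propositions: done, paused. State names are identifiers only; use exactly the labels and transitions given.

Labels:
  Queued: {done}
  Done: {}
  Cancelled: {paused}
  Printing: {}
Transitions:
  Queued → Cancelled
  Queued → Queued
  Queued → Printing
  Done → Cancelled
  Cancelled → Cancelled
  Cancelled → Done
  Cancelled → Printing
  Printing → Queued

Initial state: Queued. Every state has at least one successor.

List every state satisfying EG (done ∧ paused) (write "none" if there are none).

States satisfying done ∧ paused: ∅.
States satisfying EG (done ∧ paused): ∅.

none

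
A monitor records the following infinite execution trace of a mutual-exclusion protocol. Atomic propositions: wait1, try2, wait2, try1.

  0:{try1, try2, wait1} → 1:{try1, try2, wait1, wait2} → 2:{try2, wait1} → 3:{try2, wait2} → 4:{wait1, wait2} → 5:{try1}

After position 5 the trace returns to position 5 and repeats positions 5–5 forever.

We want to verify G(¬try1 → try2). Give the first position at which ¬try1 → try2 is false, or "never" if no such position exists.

Check ¬try1 → try2 at each position in order: 0 ✓, 1 ✓, 2 ✓, 3 ✓.
At position 4 the labels are {wait1, wait2}, so ¬try1 → try2 is false there. This is the first violation.

4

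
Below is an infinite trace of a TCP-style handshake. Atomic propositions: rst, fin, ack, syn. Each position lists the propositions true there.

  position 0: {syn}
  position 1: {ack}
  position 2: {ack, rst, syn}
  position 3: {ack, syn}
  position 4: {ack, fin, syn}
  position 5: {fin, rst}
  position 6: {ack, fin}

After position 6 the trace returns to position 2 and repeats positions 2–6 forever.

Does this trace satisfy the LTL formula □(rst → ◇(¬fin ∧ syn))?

rst → ◇(¬fin ∧ syn) holds at every position 0..6, and those are all positions ever visited, so □(rst → ◇(¬fin ∧ syn)) holds.
Positions where rst holds: 2, 5.
Check ◇(¬fin ∧ syn) at each: 2→ok, 5→ok.

Holds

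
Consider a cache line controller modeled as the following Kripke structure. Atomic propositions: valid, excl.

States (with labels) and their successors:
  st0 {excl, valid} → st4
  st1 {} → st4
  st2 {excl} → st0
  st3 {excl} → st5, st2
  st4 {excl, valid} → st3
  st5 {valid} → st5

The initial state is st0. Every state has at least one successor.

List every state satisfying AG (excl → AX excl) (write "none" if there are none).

{st5}

States satisfying excl → AX excl: {st0, st1, st2, st4, st5}.
States satisfying AG (excl → AX excl): {st5}.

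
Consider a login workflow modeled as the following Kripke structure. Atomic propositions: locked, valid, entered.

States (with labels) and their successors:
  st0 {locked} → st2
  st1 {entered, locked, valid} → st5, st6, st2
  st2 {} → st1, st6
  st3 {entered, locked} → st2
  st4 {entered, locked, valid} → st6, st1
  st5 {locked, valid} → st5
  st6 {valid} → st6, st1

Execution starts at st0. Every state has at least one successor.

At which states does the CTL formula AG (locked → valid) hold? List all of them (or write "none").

{st1, st2, st4, st5, st6}

States satisfying locked → valid: {st1, st2, st4, st5, st6}.
States satisfying AG (locked → valid): {st1, st2, st4, st5, st6}.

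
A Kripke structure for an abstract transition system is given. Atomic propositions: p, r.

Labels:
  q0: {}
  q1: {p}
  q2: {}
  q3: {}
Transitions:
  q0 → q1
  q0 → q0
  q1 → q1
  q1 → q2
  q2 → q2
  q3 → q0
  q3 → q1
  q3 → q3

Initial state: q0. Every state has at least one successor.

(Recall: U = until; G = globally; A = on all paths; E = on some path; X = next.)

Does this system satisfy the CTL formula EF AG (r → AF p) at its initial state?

Holds

States satisfying AG (r → AF p): {q0, q1, q2, q3}.
States satisfying EF AG (r → AF p): {q0, q1, q2, q3}.
Some path from q0 reaches a state where AG (r → AF p) holds.
q0 ∈ Sat(EF AG (r → AF p)).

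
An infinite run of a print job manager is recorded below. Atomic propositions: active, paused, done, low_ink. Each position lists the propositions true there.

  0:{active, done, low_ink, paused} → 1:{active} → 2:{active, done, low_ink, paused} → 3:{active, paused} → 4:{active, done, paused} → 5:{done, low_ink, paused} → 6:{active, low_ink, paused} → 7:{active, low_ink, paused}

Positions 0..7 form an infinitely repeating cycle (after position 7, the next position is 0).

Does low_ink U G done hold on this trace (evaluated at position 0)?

Does not hold

Walking from position 0: at position 1, G done has not yet held and low_ink fails, so low_ink U G done is false.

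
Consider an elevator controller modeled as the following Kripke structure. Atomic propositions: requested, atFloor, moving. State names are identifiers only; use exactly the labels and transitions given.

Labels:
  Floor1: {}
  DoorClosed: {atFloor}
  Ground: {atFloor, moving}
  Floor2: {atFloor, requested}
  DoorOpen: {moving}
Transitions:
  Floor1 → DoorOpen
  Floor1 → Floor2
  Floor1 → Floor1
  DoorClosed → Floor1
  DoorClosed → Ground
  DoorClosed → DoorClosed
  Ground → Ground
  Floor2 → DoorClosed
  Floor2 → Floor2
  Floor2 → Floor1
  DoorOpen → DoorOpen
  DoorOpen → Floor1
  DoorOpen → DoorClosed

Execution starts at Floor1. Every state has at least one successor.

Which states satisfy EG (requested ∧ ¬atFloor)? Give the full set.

States satisfying requested ∧ ¬atFloor: ∅.
States satisfying EG (requested ∧ ¬atFloor): ∅.

none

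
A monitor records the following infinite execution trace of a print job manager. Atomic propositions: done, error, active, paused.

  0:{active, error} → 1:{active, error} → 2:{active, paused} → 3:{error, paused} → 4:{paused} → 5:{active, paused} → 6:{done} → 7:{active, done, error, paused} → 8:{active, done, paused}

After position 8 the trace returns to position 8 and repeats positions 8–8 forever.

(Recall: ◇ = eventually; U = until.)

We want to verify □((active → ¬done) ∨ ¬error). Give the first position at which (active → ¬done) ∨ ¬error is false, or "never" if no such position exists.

Check (active → ¬done) ∨ ¬error at each position in order: 0 ✓, 1 ✓, 2 ✓, 3 ✓, 4 ✓, 5 ✓, 6 ✓.
At position 7 the labels are {active, done, error, paused}, so (active → ¬done) ∨ ¬error is false there. This is the first violation.

7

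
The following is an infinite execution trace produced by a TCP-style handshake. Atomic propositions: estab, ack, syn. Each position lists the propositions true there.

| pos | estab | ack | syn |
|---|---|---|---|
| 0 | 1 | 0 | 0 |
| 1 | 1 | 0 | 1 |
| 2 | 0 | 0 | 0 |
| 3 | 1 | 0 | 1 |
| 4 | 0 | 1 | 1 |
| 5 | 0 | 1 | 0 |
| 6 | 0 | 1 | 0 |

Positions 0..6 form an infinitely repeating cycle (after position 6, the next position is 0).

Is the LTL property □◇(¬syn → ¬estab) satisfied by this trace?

Holds

◇(¬syn → ¬estab) holds at every position 0..6, and those are all positions ever visited, so □◇(¬syn → ¬estab) holds.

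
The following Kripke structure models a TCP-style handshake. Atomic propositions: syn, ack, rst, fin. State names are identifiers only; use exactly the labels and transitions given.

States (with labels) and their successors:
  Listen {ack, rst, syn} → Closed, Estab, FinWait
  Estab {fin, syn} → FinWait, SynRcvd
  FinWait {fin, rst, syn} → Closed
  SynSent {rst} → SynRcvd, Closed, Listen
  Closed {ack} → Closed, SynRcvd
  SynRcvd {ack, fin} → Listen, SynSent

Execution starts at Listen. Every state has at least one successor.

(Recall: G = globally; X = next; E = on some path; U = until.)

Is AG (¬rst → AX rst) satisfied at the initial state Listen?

States satisfying ¬rst → AX rst: {Listen, FinWait, SynSent, SynRcvd}.
States satisfying AG (¬rst → AX rst): ∅.
Closed is reachable from Listen and violates ¬rst → AX rst, so AG fails at Listen.
Listen ∉ Sat(AG (¬rst → AX rst)).

Does not hold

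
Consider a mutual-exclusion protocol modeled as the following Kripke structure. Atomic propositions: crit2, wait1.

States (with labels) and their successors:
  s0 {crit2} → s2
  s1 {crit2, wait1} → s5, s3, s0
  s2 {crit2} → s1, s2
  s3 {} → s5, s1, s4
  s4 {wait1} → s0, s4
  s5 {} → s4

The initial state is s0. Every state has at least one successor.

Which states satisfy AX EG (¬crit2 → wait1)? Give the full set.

{s0, s2, s4, s5}

States satisfying EG (¬crit2 → wait1): {s0, s1, s2, s4}.
States satisfying AX EG (¬crit2 → wait1): {s0, s2, s4, s5}.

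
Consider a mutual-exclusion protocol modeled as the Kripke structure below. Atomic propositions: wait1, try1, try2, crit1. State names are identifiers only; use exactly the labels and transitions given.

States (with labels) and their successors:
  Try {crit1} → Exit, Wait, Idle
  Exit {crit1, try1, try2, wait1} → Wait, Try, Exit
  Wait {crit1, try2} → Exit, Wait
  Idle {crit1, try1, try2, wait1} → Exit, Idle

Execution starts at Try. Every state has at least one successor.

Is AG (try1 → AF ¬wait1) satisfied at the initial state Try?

No

States satisfying try1 → AF ¬wait1: {Try, Wait}.
States satisfying AG (try1 → AF ¬wait1): ∅.
Exit is reachable from Try and violates try1 → AF ¬wait1, so AG fails at Try.
Try ∉ Sat(AG (try1 → AF ¬wait1)).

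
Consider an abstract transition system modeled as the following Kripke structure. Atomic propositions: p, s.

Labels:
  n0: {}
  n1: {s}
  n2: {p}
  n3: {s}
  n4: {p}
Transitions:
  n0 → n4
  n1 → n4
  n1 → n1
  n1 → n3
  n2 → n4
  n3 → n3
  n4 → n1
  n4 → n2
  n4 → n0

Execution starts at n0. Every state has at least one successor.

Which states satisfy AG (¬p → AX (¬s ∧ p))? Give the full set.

none

States satisfying ¬p → AX (¬s ∧ p): {n0, n2, n4}.
States satisfying AG (¬p → AX (¬s ∧ p)): ∅.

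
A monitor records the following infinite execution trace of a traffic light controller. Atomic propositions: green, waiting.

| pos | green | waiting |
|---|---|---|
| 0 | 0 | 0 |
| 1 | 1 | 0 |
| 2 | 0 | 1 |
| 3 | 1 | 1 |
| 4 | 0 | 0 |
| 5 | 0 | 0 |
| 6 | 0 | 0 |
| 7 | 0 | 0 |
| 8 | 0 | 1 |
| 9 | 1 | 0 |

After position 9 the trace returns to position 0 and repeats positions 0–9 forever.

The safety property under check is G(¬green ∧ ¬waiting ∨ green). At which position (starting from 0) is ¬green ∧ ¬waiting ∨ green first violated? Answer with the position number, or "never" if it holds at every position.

2

Check ¬green ∧ ¬waiting ∨ green at each position in order: 0 ✓, 1 ✓.
At position 2 the labels are {waiting}, so ¬green ∧ ¬waiting ∨ green is false there. This is the first violation.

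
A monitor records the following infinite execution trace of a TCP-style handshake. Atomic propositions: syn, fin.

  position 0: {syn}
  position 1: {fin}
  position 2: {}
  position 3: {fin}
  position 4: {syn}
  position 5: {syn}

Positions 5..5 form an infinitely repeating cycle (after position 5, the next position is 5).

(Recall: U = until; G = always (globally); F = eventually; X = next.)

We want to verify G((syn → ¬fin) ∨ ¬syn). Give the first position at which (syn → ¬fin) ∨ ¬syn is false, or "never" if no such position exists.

(syn → ¬fin) ∨ ¬syn holds at every position 0..5, and those are all the positions the trace ever visits, so the invariant G((syn → ¬fin) ∨ ¬syn) is never violated.

never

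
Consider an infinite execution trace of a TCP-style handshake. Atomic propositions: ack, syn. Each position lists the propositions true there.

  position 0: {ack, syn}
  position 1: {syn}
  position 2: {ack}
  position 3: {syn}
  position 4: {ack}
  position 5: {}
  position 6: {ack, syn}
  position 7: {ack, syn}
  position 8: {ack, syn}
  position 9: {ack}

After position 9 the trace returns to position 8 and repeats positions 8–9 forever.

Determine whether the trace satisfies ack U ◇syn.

Walking from position 0: ◇syn first holds at position 0, and ack holds at every earlier position along the way, so ack U ◇syn holds.

Yes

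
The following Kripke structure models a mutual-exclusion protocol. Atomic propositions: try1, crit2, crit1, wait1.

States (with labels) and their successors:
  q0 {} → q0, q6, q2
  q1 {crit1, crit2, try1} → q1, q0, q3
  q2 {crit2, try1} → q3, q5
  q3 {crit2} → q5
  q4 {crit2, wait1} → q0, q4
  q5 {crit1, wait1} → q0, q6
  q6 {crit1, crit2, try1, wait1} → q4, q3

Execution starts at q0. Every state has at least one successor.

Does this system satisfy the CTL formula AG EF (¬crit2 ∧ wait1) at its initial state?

Yes

States satisfying EF (¬crit2 ∧ wait1): {q0, q1, q2, q3, q4, q5, q6}.
States satisfying AG EF (¬crit2 ∧ wait1): {q0, q1, q2, q3, q4, q5, q6}.
Every state reachable from q0 satisfies EF (¬crit2 ∧ wait1).
q0 ∈ Sat(AG EF (¬crit2 ∧ wait1)).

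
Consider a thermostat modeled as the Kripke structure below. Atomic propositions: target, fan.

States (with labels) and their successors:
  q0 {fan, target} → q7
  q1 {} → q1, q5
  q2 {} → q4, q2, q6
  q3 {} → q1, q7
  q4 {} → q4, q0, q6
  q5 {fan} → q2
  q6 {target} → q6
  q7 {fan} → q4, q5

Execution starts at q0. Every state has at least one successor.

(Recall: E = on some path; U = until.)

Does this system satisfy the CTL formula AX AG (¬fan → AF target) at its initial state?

States satisfying AG (¬fan → AF target): {q6}.
States satisfying AX AG (¬fan → AF target): {q6}.
q0 ∉ Sat(AX AG (¬fan → AF target)).

Violated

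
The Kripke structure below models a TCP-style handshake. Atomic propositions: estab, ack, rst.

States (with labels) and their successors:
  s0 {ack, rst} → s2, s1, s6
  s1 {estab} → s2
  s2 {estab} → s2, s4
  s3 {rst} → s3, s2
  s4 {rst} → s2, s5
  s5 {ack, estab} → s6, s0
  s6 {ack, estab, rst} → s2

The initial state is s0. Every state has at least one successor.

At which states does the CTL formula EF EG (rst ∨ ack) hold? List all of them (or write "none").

States satisfying EG (rst ∨ ack): {s3}.
States satisfying EF EG (rst ∨ ack): {s3}.

{s3}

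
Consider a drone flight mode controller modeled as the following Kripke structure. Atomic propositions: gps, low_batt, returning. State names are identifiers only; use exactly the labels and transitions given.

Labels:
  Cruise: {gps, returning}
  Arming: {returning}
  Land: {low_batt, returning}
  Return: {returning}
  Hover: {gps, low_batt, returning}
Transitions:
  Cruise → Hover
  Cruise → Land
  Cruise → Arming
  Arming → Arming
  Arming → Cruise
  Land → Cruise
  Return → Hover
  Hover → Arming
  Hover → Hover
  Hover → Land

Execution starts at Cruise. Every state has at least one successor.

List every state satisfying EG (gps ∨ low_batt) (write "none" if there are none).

States satisfying gps ∨ low_batt: {Cruise, Land, Hover}.
States satisfying EG (gps ∨ low_batt): {Cruise, Land, Hover}.

{Cruise, Land, Hover}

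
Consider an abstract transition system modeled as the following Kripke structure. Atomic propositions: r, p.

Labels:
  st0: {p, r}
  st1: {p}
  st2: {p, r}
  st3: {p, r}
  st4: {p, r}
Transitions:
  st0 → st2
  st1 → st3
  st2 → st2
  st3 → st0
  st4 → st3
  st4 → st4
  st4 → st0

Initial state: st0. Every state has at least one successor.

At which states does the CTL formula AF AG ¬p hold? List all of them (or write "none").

none

States satisfying AG ¬p: ∅.
States satisfying AF AG ¬p: ∅.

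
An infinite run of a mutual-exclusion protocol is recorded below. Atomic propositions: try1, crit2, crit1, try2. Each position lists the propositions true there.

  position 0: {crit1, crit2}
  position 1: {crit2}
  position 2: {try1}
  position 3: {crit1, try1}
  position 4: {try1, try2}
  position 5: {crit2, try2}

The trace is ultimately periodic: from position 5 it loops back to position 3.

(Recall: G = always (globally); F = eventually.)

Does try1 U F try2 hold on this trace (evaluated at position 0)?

Walking from position 0: F try2 first holds at position 0, and try1 holds at every earlier position along the way, so try1 U F try2 holds.

Yes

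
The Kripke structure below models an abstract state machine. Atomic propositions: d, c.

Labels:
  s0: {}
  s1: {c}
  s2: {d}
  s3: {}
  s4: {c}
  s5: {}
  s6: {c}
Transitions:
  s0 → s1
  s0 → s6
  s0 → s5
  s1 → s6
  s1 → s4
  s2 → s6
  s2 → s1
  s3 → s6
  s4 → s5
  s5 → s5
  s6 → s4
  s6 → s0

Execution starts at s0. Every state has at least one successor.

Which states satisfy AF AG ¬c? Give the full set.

{s4, s5}

States satisfying AG ¬c: {s5}.
States satisfying AF AG ¬c: {s4, s5}.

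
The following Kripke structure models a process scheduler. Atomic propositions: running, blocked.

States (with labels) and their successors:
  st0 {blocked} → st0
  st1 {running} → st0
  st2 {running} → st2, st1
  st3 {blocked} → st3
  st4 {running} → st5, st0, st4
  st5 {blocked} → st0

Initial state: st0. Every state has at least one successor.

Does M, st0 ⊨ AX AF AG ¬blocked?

States satisfying AF AG ¬blocked: ∅.
States satisfying AX AF AG ¬blocked: ∅.
st0 ∉ Sat(AX AF AG ¬blocked).

No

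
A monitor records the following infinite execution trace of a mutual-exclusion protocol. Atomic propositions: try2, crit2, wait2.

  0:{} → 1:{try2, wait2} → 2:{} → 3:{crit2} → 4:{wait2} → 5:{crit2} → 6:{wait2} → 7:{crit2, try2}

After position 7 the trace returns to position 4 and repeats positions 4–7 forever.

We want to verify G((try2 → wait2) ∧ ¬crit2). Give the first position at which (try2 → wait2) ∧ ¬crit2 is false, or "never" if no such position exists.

Check (try2 → wait2) ∧ ¬crit2 at each position in order: 0 ✓, 1 ✓, 2 ✓.
At position 3 the labels are {crit2}, so (try2 → wait2) ∧ ¬crit2 is false there. This is the first violation.

3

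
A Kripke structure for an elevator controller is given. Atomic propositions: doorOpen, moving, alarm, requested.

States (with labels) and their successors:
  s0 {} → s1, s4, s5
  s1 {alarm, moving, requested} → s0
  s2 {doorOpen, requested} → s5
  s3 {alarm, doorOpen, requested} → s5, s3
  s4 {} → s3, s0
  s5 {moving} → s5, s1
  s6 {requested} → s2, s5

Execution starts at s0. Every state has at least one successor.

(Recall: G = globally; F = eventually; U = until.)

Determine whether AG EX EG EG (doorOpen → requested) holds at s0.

Holds

States satisfying EX EG EG (doorOpen → requested): {s0, s1, s2, s3, s4, s5, s6}.
States satisfying AG EX EG EG (doorOpen → requested): {s0, s1, s2, s3, s4, s5, s6}.
Every state reachable from s0 satisfies EX EG EG (doorOpen → requested).
s0 ∈ Sat(AG EX EG EG (doorOpen → requested)).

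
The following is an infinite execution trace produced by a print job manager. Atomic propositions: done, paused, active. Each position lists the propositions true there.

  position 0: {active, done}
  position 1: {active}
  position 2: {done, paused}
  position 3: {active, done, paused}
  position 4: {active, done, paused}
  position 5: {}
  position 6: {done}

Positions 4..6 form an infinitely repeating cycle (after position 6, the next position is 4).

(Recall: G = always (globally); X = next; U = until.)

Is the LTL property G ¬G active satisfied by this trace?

¬G active holds at every position 0..6, and those are all positions ever visited, so G ¬G active holds.

Yes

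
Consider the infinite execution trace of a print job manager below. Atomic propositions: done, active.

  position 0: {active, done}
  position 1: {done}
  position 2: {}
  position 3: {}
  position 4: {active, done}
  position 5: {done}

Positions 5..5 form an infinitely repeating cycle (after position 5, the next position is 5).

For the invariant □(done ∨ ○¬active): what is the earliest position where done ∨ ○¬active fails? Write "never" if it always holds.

3

Check done ∨ ○¬active at each position in order: 0 ✓, 1 ✓, 2 ✓.
At position 3 the labels are {} and the next position 4 has {active, done}, so done ∨ ○¬active is false there. This is the first violation.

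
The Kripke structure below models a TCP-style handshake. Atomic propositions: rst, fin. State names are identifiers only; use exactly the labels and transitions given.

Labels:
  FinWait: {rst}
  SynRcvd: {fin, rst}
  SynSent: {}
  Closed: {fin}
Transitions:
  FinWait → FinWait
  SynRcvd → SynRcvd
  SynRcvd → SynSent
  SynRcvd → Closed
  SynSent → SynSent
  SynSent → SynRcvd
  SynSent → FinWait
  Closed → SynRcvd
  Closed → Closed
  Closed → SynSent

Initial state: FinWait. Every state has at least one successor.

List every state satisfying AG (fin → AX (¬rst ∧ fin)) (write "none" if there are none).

States satisfying fin → AX (¬rst ∧ fin): {FinWait, SynSent}.
States satisfying AG (fin → AX (¬rst ∧ fin)): {FinWait}.

{FinWait}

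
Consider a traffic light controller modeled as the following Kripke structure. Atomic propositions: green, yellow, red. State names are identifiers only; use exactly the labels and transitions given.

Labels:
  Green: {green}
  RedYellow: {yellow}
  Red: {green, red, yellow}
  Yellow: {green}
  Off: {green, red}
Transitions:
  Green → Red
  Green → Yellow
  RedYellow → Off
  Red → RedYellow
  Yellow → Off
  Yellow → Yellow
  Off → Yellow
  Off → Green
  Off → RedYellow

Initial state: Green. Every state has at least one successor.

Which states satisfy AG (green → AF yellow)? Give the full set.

none

States satisfying green → AF yellow: {RedYellow, Red}.
States satisfying AG (green → AF yellow): ∅.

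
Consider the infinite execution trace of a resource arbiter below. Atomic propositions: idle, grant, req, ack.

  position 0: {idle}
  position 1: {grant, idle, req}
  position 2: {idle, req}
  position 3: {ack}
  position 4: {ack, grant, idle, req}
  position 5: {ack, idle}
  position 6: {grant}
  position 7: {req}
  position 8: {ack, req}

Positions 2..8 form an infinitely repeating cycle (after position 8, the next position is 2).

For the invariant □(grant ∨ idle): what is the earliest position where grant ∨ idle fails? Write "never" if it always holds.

3

Check grant ∨ idle at each position in order: 0 ✓, 1 ✓, 2 ✓.
At position 3 the labels are {ack}, so grant ∨ idle is false there. This is the first violation.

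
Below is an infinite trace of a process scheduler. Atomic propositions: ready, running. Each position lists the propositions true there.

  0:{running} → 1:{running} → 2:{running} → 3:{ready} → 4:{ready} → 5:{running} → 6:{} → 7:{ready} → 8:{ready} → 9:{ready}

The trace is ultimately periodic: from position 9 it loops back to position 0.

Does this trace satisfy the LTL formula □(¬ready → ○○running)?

Violated

¬ready → ○○running must hold at every position from 0 onward. It fails at position 1, so □(¬ready → ○○running) is false.
Positions where ¬ready holds: 0, 1, 2, 5, 6.
Check ○○running at each: 0→ok, 1→fails, 2→fails, 5→fails, 6→fails.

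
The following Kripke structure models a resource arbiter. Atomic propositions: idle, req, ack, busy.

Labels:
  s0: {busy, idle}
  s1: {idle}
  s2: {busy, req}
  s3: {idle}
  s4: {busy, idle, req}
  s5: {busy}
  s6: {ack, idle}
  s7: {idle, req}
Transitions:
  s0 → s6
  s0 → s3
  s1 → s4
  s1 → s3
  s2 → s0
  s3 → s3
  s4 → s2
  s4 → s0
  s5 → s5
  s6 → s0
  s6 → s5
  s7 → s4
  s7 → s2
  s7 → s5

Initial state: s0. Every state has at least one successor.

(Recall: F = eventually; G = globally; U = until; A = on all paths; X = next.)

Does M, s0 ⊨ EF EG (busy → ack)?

States satisfying EG (busy → ack): {s1, s3}.
States satisfying EF EG (busy → ack): {s0, s1, s2, s3, s4, s6, s7}.
Some path from s0 reaches a state where EG (busy → ack) holds.
s0 ∈ Sat(EF EG (busy → ack)).

Yes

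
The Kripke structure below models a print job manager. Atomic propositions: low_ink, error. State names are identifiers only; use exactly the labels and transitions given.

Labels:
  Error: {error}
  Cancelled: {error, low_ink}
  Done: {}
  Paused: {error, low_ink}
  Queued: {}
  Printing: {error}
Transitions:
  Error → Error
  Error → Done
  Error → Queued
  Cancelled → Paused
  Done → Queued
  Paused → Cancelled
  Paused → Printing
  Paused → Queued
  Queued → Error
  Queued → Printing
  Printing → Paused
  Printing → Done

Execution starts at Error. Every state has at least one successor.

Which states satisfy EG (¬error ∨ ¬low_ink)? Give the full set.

States satisfying ¬error ∨ ¬low_ink: {Error, Done, Queued, Printing}.
States satisfying EG (¬error ∨ ¬low_ink): {Error, Done, Queued, Printing}.

{Error, Done, Queued, Printing}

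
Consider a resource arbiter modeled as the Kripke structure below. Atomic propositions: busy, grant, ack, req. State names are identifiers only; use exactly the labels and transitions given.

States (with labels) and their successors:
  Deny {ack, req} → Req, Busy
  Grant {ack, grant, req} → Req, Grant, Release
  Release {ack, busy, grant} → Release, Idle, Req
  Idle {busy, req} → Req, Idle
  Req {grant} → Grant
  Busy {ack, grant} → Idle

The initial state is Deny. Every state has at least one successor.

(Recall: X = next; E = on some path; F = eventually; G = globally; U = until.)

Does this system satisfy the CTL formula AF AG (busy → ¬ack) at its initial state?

No

States satisfying AG (busy → ¬ack): ∅.
States satisfying AF AG (busy → ¬ack): ∅.
There is a path from Deny along which AG (busy → ¬ack) never holds.
Deny ∉ Sat(AF AG (busy → ¬ack)).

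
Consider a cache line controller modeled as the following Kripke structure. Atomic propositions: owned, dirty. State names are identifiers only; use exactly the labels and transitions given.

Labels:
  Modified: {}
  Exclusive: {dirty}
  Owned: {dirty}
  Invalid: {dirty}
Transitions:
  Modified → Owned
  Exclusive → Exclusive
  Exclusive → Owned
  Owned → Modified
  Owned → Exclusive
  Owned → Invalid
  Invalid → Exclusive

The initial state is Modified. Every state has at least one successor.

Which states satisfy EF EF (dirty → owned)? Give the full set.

{Modified, Exclusive, Owned, Invalid}

States satisfying EF (dirty → owned): {Modified, Exclusive, Owned, Invalid}.
States satisfying EF EF (dirty → owned): {Modified, Exclusive, Owned, Invalid}.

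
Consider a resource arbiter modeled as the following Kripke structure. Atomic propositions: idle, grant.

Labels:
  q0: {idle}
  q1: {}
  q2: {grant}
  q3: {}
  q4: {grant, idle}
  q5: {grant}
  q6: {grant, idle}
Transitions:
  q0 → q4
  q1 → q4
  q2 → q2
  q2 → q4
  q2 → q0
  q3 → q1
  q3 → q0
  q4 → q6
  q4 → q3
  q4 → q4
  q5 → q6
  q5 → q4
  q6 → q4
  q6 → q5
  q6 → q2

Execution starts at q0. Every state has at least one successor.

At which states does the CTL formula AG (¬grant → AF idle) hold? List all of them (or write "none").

States satisfying ¬grant → AF idle: {q0, q1, q2, q3, q4, q5, q6}.
States satisfying AG (¬grant → AF idle): {q0, q1, q2, q3, q4, q5, q6}.

{q0, q1, q2, q3, q4, q5, q6}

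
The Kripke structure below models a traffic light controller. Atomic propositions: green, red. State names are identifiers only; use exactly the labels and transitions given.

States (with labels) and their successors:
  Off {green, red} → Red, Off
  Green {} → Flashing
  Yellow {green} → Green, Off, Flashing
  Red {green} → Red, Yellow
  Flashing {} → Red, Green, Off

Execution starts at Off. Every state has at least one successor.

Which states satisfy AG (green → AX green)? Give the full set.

States satisfying green → AX green: {Off, Green, Red, Flashing}.
States satisfying AG (green → AX green): ∅.

none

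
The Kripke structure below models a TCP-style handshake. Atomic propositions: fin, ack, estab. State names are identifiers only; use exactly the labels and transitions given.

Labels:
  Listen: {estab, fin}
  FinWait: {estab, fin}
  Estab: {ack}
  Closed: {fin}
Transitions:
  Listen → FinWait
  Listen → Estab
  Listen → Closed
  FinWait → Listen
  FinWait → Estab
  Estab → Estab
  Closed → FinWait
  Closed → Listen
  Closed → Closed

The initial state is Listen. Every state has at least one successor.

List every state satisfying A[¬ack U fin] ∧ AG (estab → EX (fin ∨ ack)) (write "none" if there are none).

{Listen, FinWait, Closed}

States satisfying ¬ack: {Listen, FinWait, Closed}.
States satisfying fin: {Listen, FinWait, Closed}.
States satisfying A[¬ack U fin]: {Listen, FinWait, Closed}.
States satisfying estab → EX (fin ∨ ack): {Listen, FinWait, Estab, Closed}.
States satisfying AG (estab → EX (fin ∨ ack)): {Listen, FinWait, Estab, Closed}.
States satisfying A[¬ack U fin] ∧ AG (estab → EX (fin ∨ ack)): {Listen, FinWait, Closed}.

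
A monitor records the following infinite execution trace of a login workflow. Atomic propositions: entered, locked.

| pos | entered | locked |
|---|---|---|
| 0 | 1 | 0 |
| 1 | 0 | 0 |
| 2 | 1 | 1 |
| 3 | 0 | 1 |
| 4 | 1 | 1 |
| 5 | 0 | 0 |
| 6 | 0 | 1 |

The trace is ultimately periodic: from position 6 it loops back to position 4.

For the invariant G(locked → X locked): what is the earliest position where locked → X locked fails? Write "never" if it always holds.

4

Check locked → X locked at each position in order: 0 ✓, 1 ✓, 2 ✓, 3 ✓.
At position 4 the labels are {entered, locked} and the next position 5 has {}, so locked → X locked is false there. This is the first violation.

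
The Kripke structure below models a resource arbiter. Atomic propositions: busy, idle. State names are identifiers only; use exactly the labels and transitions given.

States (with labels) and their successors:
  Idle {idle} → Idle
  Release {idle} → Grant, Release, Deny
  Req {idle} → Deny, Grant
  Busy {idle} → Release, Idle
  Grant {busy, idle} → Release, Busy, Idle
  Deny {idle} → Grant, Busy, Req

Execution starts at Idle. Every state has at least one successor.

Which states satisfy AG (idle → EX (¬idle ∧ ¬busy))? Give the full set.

States satisfying idle → EX (¬idle ∧ ¬busy): ∅.
States satisfying AG (idle → EX (¬idle ∧ ¬busy)): ∅.

none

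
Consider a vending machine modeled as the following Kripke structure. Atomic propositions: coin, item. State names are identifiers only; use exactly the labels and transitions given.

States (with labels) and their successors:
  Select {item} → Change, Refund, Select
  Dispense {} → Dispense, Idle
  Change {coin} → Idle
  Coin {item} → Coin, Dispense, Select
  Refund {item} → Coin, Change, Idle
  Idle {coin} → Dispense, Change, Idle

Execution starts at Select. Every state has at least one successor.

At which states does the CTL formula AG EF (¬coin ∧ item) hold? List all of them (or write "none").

States satisfying EF (¬coin ∧ item): {Select, Coin, Refund}.
States satisfying AG EF (¬coin ∧ item): ∅.

none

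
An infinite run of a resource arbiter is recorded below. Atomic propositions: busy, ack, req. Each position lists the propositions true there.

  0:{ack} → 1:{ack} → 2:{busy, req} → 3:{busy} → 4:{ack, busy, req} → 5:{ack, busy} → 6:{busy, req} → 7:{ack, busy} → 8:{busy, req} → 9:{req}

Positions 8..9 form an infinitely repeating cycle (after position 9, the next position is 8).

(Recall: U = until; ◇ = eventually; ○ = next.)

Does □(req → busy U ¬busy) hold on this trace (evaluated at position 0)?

req → busy U ¬busy holds at every position 0..9, and those are all positions ever visited, so □(req → busy U ¬busy) holds.
Positions where req holds: 2, 4, 6, 8, 9.
Check busy U ¬busy at each: 2→ok, 4→ok, 6→ok, 8→ok, 9→ok.

Satisfied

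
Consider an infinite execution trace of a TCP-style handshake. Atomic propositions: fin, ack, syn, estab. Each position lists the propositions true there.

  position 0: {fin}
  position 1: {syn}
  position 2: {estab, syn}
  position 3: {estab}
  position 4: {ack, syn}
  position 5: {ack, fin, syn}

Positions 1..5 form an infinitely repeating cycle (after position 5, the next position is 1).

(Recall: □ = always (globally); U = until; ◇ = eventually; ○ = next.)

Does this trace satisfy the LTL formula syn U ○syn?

Satisfied

Walking from position 0: ○syn first holds at position 0, and syn holds at every earlier position along the way, so syn U ○syn holds.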